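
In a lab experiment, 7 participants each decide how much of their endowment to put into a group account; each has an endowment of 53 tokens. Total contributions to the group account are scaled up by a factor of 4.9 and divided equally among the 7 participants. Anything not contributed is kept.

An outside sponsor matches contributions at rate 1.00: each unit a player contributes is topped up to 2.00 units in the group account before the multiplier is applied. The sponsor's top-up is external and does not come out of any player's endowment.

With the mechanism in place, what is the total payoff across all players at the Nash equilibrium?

Under the mechanism each unit contributed yields 4.9 × 2.00 / 7 = 1.4000 back to its contributor per unit of net cost, which exceeds 1, making full contribution the dominant choice for everyone.
So the Nash equilibrium is full contribution by all 7; the group earns 4.9 × 2.00 × 371 = 3635.80.

3635.80 tokens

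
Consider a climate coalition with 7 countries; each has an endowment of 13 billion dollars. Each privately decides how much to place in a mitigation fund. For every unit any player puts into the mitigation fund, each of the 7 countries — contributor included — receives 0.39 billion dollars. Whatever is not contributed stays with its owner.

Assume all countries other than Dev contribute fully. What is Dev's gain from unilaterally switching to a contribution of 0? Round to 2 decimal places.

7.93 billion dollars

Switching from a contribution of 13 to 0 lets Dev keep an extra 13 billion dollars, but lowers the mitigation fund by 13, which costs Dev their own share of that drop: 0.39 × 13 = 5.07.
Net gain = 13 − 5.07 = 7.93. The private return per contributed unit (0.39) is below 1, so free-riding is indeed the best response regardless of what the others do.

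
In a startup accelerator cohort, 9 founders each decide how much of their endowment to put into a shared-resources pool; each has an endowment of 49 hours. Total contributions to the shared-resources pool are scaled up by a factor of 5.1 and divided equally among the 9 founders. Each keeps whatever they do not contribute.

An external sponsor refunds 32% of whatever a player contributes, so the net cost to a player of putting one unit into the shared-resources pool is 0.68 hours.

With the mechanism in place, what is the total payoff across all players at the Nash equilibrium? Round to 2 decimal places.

Even with the mechanism, each unit contributed returns only (5.1/9) / 0.68 = 0.8333 per unit of net cost, so contributing nothing is still dominant.
At the Nash equilibrium no one contributes; group total payoff = 9 × 49 = 441.

441.00 hours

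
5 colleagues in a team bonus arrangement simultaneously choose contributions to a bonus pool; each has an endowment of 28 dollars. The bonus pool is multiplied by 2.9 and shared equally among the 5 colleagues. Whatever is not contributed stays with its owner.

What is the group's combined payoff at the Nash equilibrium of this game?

140.00 dollars

Each contributed unit returns 2.9/5 = 0.5800 to its contributor — below 1 — so contributing 0 is dominant for every player. At the Nash equilibrium everyone keeps their 28, and the group total is 5 × 28 = 140.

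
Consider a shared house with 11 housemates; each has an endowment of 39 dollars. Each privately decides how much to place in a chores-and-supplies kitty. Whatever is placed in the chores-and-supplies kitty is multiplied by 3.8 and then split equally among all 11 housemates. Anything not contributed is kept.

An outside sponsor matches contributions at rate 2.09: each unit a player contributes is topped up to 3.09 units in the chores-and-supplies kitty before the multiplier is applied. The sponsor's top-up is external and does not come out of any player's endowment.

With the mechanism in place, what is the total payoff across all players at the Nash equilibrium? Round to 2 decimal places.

5037.32 dollars

With the mechanism, a contributed unit returns 3.8 × 3.09 / 11 = 1.0675 per unit of net cost to the contributor — now above 1 — so contributing fully is weakly dominant for every player.
At the Nash equilibrium everyone contributes 39. Group total payoff = 3.8 × 3.09 × 429 = 5037.32.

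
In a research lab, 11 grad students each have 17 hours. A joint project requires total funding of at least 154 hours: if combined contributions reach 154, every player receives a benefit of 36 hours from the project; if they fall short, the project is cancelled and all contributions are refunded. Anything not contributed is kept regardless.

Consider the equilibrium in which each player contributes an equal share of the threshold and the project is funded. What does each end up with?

Equal share of the threshold: 154/11 = 14.
At this profile no one gains by cutting their contribution: any cut drops the total below 154, the project is cancelled, contributions are refunded, and the deviator ends with 17, which is less than 17 − 14 + 36 = 39. Contributing more than 14 just wastes the excess. So contributing exactly 14 is a best response.
Each player's payoff: 17 − 14 + 36 = 39.

39 hours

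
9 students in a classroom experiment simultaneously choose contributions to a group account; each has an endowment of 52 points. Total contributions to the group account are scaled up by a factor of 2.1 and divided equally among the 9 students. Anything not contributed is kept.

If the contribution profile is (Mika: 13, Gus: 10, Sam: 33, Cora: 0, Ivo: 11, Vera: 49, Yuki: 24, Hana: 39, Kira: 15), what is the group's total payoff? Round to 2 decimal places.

681.40 points

Total contributed: 13 + 10 + 33 + 0 + 11 + 49 + 24 + 39 + 15 = 194; total kept: 9 × 52 − 194 = 274.
The group account pays out 2.1 × 194 = 407.40 in aggregate.
Group total = 274 + 407.40 = 681.40.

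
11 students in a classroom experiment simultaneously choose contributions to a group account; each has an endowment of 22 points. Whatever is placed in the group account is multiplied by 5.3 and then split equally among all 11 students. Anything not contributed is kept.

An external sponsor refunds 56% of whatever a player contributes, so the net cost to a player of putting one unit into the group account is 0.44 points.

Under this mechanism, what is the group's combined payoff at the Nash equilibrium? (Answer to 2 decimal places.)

The effective private return per unit is now (5.3/11) / 0.44 = 1.0950 > 1, so every player's dominant strategy flips to full contribution.
So the Nash equilibrium is full contribution by all 11; the group earns 11 × (22 × 0.56 + 5.3 × 22) = 1418.12.

1418.12 points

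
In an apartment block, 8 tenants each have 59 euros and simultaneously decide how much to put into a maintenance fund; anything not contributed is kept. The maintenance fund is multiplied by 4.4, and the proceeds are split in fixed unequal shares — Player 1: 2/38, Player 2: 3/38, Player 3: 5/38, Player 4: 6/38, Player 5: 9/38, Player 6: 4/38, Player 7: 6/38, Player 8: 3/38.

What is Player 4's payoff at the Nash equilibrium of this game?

For player j, contributing a unit is worthwhile iff 4.4 × (j's share) ≥ 1, i.e. iff j's share is at least 0.2273.
The only share above 0.2273 is Player 5's 9/38, contributing 59; the remaining 7 contribute 0. Total contributed: 59.
Player 4 keeps 59 and receives 4.4 × 59 × 6/38 = 40.99 from the maintenance fund, for a payoff of 99.99.

99.99 euros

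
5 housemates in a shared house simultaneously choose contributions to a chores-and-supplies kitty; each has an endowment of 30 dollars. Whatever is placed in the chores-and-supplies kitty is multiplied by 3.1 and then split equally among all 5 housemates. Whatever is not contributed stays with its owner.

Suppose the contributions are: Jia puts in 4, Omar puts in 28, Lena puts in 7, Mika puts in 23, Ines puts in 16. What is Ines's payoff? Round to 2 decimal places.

Total contributed: 4 + 28 + 7 + 23 + 16 = 78.
Each receives 3.1 × 78 / 5 = 48.36 from the chores-and-supplies kitty.
Ines keeps 30 − 16 = 14, so Ines's payoff is 14 + 48.36 = 62.36.

62.36 dollars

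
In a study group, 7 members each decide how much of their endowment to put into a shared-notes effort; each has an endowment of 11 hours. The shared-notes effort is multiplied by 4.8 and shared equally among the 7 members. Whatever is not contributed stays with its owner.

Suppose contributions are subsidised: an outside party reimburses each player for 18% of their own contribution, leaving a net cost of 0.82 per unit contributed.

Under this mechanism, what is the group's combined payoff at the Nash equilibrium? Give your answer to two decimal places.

Even with the mechanism, each unit contributed returns only (4.8/7) / 0.82 = 0.8362 per unit of net cost, so contributing nothing is still dominant.
At the Nash equilibrium no one contributes; group total payoff = 7 × 11 = 77.

77.00 hours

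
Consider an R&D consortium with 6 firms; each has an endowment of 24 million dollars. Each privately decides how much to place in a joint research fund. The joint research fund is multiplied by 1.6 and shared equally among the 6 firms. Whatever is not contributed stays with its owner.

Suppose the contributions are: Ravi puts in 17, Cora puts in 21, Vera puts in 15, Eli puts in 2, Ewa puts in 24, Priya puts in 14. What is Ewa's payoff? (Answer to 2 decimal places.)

24.80 million dollars

Total contributed: 17 + 21 + 15 + 2 + 24 + 14 = 93.
Each receives 1.6 × 93 / 6 = 24.80 from the joint research fund.
Ewa keeps 24 − 24 = 0, so Ewa's payoff is 0 + 24.80 = 24.80.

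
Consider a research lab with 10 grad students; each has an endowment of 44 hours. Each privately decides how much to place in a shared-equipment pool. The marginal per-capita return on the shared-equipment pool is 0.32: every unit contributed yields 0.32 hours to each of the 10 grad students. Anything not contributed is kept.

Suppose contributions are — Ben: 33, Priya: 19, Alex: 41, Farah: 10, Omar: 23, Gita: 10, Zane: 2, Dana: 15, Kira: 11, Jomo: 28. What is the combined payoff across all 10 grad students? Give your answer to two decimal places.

862.40 hours

Total contributed: 33 + 19 + 41 + 10 + 23 + 10 + 2 + 15 + 11 + 28 = 192; total kept: 10 × 44 − 192 = 248.
The shared-equipment pool pays out 0.32 × 10 × 192 = 614.40 in aggregate.
Group total = 248 + 614.40 = 862.40.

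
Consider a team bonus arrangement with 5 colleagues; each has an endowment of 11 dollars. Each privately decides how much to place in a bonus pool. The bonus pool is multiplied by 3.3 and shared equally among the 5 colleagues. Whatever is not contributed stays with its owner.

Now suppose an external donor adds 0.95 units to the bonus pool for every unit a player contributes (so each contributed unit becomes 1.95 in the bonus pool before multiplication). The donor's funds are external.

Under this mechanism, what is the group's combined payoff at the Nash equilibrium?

353.93 dollars

With the mechanism, a contributed unit returns 3.3 × 1.95 / 5 = 1.2870 per unit of net cost to the contributor — now above 1 — so contributing fully is weakly dominant for every player.
So the Nash equilibrium is full contribution by all 5; the group earns 3.3 × 1.95 × 55 = 353.93.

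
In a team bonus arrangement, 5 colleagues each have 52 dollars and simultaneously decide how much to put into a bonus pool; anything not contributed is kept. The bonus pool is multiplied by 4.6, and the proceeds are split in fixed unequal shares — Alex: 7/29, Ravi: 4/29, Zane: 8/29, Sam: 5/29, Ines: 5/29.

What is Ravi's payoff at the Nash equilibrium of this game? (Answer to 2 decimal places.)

117.99 dollars

For player j, contributing a unit is worthwhile iff 4.6 × (j's share) ≥ 1, i.e. iff j's share is at least 0.2174.
The shares above 0.2174 belong to Alex and Zane, contributing 52 each; the remaining 3 contribute 0. Total contributed: 104.
Ravi keeps 52 and receives 4.6 × 104 × 4/29 = 65.99 from the bonus pool, for a payoff of 117.99.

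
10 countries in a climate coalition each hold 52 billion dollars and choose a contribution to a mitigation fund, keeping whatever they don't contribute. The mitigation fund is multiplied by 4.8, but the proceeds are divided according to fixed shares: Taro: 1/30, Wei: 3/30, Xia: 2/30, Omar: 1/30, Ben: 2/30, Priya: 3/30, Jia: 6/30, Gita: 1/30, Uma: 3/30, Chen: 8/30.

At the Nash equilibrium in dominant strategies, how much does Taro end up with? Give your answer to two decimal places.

For player j, contributing a unit is worthwhile iff 4.8 × (j's share) ≥ 1, i.e. iff j's share is at least 0.2083.
Chen alone (share 8/30) is above the threshold, contributing 52; the remaining 9 contribute 0. Total contributed: 52.
Taro keeps 52 and receives 4.8 × 52 × 1/30 = 8.32 from the mitigation fund, for a payoff of 60.32.

60.32 billion dollars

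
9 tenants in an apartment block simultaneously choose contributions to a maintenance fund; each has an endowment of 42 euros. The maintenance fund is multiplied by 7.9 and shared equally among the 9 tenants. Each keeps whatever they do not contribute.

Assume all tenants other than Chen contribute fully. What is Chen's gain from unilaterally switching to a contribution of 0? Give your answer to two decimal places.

Switching from a contribution of 42 to 0 lets Chen keep an extra 42 euros, but lowers the maintenance fund by 42, which costs Chen their own share of that drop: 7.9/9 × 42 = 36.87.
Net gain = 42 − 36.87 = 5.13. The private return per contributed unit (0.8778) is below 1, so free-riding is indeed the best response regardless of what the others do.

5.13 euros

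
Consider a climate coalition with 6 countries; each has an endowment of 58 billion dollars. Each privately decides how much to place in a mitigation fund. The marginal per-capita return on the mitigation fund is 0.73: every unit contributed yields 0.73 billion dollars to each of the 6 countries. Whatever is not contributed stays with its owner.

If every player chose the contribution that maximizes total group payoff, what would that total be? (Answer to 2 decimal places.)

1524.24 billion dollars

Each contributed unit returns 4.380 to the group as a whole (0.73 to each of 6 players), which exceeds 1, so the social optimum is full contribution: group total = 4.380 × 348 = 1524.24.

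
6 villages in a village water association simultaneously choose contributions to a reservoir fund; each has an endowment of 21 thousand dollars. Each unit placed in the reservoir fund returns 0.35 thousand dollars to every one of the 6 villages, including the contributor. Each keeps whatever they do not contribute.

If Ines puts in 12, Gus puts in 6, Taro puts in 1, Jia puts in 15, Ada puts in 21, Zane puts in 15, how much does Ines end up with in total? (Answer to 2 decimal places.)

Total contributed: 12 + 6 + 1 + 15 + 21 + 15 = 70.
Each receives 0.35 × 70 = 24.50 from the reservoir fund.
Ines keeps 21 − 12 = 9, so Ines's payoff is 9 + 24.50 = 33.50.

33.50 thousand dollars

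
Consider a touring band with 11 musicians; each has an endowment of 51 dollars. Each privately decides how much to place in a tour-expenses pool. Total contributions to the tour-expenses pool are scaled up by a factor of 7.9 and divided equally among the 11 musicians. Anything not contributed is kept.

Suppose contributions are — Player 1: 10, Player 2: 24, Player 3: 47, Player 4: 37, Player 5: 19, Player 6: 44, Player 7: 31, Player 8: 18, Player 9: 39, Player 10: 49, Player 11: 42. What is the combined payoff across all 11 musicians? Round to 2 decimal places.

3045.00 dollars

Total contributed: 10 + 24 + 47 + 37 + 19 + 44 + 31 + 18 + 39 + 49 + 42 = 360; total kept: 11 × 51 − 360 = 201.
The tour-expenses pool pays out 7.9 × 360 = 2844.00 in aggregate.
Group total = 201 + 2844.00 = 3045.00.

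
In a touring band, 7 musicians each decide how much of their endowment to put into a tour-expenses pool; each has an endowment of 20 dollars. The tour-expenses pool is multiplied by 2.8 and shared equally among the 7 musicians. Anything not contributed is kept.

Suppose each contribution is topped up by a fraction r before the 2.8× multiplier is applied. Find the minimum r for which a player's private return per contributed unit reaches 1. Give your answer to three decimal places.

With matching at rate r, one contributed unit becomes (1 + r) in the tour-expenses pool and returns 2.8 × (1 + r) / 7 to the contributor.
Setting this equal to 1: 1 + r = 7/2.8 = 2.5000.
So the minimum matching rate is r = 2.5000 − 1 = 1.500.

1.500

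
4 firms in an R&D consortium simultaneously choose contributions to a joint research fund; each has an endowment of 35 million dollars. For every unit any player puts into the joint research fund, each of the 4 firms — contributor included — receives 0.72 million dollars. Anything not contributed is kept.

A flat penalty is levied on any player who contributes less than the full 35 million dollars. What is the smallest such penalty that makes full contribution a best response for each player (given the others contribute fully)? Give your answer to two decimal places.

9.80 million dollars

Given the others contribute fully, the best deviation is to contribute 0 (any partial contribution still incurs the fine and gives up units whose private return 0.72 is below 1).
Deviating from 35 to 0 saves 35 million dollars but forfeits the deviator's share of the drop in the joint research fund: 0.72 × 35 = 25.20.
So the deviation gain is 35 − 25.20 = 9.80, and the fine must be at least 9.80 million dollars to wipe it out.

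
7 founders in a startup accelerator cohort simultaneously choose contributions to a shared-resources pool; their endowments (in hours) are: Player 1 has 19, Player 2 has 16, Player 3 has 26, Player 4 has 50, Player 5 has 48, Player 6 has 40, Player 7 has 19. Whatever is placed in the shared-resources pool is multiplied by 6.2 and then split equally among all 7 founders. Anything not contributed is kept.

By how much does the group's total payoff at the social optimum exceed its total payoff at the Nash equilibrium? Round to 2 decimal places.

1133.60 hours

The private return per contributed unit is 6.2/7 = 0.8857 < 1 for every player regardless of endowment, so the Nash equilibrium is zero contribution and the group total is Σ E_j = 19 + 16 + 26 + 50 + 48 + 40 + 19 = 218.
Each contributed unit returns 6.200 to the group, so the social optimum is full contribution by everyone: group total = 6.200 × 218 = 1351.60.
Efficiency loss = (6.200 − 1) × 218 = 1133.60.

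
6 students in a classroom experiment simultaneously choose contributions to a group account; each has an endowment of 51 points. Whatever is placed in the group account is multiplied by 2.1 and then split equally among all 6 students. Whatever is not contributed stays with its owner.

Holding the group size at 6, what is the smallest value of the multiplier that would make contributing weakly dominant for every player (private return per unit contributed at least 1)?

6

A contributed unit returns (multiplier)/6 to its contributor.
This reaches 1 exactly when the multiplier is 6.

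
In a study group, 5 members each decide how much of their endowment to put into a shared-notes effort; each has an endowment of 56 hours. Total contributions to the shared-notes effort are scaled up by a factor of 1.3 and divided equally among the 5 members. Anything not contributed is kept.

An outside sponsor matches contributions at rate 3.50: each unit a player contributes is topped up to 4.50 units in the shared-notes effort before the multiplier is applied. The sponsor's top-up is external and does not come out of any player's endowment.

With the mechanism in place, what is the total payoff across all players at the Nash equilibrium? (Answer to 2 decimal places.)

1638.00 hours

The effective private return per unit is now 1.3 × 4.50 / 5 = 1.1700 > 1, so every player's dominant strategy flips to full contribution.
So the Nash equilibrium is full contribution by all 5; the group earns 1.3 × 4.50 × 280 = 1638.00.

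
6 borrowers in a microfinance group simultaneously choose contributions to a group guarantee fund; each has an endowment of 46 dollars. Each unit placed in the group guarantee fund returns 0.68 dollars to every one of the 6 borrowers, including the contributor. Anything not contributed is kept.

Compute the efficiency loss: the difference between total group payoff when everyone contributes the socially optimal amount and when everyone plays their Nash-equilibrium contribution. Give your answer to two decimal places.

The private return per contributed unit is 0.68 < 1, so contributing 0 is dominant for every player. At the Nash equilibrium everyone keeps their 46, and the group total is 6 × 46 = 276.
Each contributed unit returns 4.080 to the group as a whole (0.68 to each of 6 players), which exceeds 1, so the social optimum is full contribution: group total = 4.080 × 276 = 1126.08.
Efficiency loss = 1126.08 − 276 = 850.08.

850.08 dollars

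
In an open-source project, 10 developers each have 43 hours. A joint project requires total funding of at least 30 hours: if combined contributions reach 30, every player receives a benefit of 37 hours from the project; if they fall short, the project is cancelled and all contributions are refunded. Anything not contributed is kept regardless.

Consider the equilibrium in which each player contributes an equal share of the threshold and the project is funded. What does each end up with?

Equal share of the threshold: 30/10 = 3.
At this profile no one gains by cutting their contribution: any cut drops the total below 30, the project is cancelled, contributions are refunded, and the deviator ends with 43, which is less than 43 − 3 + 37 = 77. Contributing more than 3 just wastes the excess. So contributing exactly 3 is a best response.
Each player's payoff: 43 − 3 + 37 = 77.

77 hours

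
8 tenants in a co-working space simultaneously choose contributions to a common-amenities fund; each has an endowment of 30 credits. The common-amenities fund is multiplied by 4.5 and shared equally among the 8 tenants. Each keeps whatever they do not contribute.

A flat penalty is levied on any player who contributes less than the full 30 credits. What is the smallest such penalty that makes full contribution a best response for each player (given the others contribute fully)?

13.13 credits

Given the others contribute fully, the best deviation is to contribute 0 (any partial contribution still incurs the fine and gives up units whose private return 0.5625 is below 1).
Deviating from 30 to 0 saves 30 credits but forfeits the deviator's share of the drop in the common-amenities fund: 4.5/8 × 30 = 16.87.
So the deviation gain is 30 − 16.87 = 13.13, and the fine must be at least 13.13 credits to wipe it out.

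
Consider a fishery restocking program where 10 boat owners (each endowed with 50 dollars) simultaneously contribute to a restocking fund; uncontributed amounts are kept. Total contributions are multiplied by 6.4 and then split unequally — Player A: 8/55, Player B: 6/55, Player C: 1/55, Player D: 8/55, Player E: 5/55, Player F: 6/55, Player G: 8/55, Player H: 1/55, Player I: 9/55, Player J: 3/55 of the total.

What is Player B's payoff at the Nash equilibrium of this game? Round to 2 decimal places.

84.91 dollars

For player j, contributing a unit is worthwhile iff 6.4 × (j's share) ≥ 1, i.e. iff j's share is at least 0.1563.
Player I alone (share 9/55) is above the threshold, contributing 50; the remaining 9 contribute 0. Total contributed: 50.
Player B keeps 50 and receives 6.4 × 50 × 6/55 = 34.91 from the restocking fund, for a payoff of 84.91.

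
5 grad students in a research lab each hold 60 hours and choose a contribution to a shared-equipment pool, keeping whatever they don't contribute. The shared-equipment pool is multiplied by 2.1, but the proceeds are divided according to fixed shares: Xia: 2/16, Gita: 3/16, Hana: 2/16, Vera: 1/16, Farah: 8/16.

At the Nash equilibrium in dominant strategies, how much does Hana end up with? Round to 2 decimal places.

75.75 hours

For player j, contributing a unit is worthwhile iff 2.1 × (j's share) ≥ 1, i.e. iff j's share is at least 0.4762.
Only Farah (8/16) clears that bar, contributing 60; the remaining 4 contribute 0. Total contributed: 60.
Hana keeps 60 and receives 2.1 × 60 × 2/16 = 15.75 from the shared-equipment pool, for a payoff of 75.75.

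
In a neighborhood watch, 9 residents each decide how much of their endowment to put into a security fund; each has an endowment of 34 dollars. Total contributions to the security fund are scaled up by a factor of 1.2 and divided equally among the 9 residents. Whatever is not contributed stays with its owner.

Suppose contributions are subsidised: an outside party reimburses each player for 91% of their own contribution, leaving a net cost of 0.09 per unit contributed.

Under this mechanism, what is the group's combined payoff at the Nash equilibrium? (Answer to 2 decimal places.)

Under the mechanism each unit contributed yields (1.2/9) / 0.09 = 1.4815 back to its contributor per unit of net cost, which exceeds 1, making full contribution the dominant choice for everyone.
At the Nash equilibrium everyone contributes 34. Group total payoff = 9 × (34 × 0.91 + 1.2 × 34) = 645.66.

645.66 dollars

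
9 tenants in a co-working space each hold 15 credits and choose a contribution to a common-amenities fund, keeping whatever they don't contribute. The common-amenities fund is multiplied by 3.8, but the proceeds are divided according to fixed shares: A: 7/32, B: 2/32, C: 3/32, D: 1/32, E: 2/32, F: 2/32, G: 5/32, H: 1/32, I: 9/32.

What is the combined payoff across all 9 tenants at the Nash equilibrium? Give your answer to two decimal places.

177.00 credits

Each unit j contributes comes back to j as 3.8 × (j's share), so j prefers to contribute only if that share exceeds 1/3.8 = 0.2632; otherwise keeping the unit dominates.
Only I (9/32) clears that bar, contributing 15; the remaining 8 contribute 0. Total contributed: 15.
The common-amenities fund pays out 3.8 × 15 = 57.00 in total (split across the unequal shares, but the aggregate is all that matters for the group sum).
The 8 free-riders keep 15 each, adding 120. Group total = 120 + 57.00 = 177.00.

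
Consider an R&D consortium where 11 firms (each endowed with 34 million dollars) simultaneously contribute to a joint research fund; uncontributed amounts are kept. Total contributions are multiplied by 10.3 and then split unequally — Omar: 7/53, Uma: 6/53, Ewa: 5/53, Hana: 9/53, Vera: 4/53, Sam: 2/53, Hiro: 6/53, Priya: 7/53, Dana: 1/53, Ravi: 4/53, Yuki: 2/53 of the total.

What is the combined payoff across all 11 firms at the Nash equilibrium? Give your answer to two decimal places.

Player j's private return per contributed unit is 10.3 × (j's share). Contributing is weakly dominant for j when that share is at least 1/10.3 = 0.0971, and contributing 0 is dominant otherwise.
The shares above 0.0971 belong to Omar, Uma, Hana, Hiro and Priya, contributing 34 each; the remaining 6 contribute 0. Total contributed: 170.
The joint research fund pays out 10.3 × 170 = 1751.00 in total (split across the unequal shares, but the aggregate is all that matters for the group sum).
The 6 free-riders keep 34 each, adding 204. Group total = 204 + 1751.00 = 1955.00.

1955.00 million dollars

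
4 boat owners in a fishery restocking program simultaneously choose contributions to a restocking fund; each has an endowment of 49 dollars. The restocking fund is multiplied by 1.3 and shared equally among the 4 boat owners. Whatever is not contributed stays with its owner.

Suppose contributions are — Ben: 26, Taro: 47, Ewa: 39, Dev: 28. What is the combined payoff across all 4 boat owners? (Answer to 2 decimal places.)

Total contributed: 26 + 47 + 39 + 28 = 140; total kept: 4 × 49 − 140 = 56.
The restocking fund pays out 1.3 × 140 = 182.00 in aggregate.
Group total = 56 + 182.00 = 238.00.

238.00 dollars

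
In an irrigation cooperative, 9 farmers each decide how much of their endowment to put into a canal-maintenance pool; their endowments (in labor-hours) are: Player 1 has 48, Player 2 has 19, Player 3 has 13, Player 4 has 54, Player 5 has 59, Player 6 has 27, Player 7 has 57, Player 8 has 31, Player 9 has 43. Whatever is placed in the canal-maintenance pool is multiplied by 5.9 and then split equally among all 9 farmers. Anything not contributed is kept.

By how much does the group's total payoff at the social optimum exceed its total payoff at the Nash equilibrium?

1719.90 labor-hours

The private return per contributed unit is 5.9/9 = 0.6556 < 1 for every player regardless of endowment, so the Nash equilibrium is zero contribution and the group total is Σ E_j = 48 + 19 + 13 + 54 + 59 + 27 + 57 + 31 + 43 = 351.
Each contributed unit returns 5.900 to the group, so the social optimum is full contribution by everyone: group total = 5.900 × 351 = 2070.90.
Efficiency loss = (5.900 − 1) × 351 = 1719.90.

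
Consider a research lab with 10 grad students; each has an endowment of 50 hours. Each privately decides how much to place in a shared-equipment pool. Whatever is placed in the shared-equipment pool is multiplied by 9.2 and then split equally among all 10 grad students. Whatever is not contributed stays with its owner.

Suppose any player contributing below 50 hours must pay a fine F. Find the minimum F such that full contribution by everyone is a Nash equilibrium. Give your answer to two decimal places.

4.00 hours

Given the others contribute fully, the best deviation is to contribute 0 (any partial contribution still incurs the fine and gives up units whose private return 0.9200 is below 1).
Deviating from 50 to 0 saves 50 hours but forfeits the deviator's share of the drop in the shared-equipment pool: 9.2/10 × 50 = 46.00.
So the deviation gain is 50 − 46.00 = 4.00, and the fine must be at least 4.00 hours to wipe it out.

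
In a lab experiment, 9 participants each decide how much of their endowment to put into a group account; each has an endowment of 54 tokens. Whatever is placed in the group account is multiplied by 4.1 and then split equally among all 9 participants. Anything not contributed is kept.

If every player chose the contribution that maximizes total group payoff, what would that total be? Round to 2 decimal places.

Each contributed unit returns 4.100 to the group as a whole (0.4556 to each of 9 players), which exceeds 1, so the social optimum is full contribution: group total = 4.100 × 486 = 1992.60.

1992.60 tokens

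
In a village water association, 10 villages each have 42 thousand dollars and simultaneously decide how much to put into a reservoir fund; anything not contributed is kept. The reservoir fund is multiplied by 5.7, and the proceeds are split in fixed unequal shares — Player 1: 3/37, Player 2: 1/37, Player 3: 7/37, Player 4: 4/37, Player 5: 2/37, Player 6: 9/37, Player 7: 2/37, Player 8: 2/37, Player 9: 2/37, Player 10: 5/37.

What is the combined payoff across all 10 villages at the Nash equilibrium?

814.80 thousand dollars

A player with share s gets back 5.7·s per unit contributed, so full contribution is dominant for anyone with s > 1/5.7 = 0.1754 and zero contribution is dominant for anyone below.
The shares above 0.1754 belong to Player 3 and Player 6, contributing 42 each; the remaining 8 contribute 0. Total contributed: 84.
The reservoir fund pays out 5.7 × 84 = 478.80 in total (split across the unequal shares, but the aggregate is all that matters for the group sum).
The 8 free-riders keep 42 each, adding 336. Group total = 336 + 478.80 = 814.80.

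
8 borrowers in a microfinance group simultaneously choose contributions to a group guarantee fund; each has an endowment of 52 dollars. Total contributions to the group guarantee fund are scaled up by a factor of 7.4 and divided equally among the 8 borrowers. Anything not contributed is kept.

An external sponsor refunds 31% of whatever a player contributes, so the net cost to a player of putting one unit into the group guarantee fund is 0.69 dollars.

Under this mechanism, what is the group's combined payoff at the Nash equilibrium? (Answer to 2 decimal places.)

Under the mechanism each unit contributed yields (7.4/8) / 0.69 = 1.3406 back to its contributor per unit of net cost, which exceeds 1, making full contribution the dominant choice for everyone.
At the Nash equilibrium everyone contributes 52. Group total payoff = 8 × (52 × 0.31 + 7.4 × 52) = 3207.36.

3207.36 dollars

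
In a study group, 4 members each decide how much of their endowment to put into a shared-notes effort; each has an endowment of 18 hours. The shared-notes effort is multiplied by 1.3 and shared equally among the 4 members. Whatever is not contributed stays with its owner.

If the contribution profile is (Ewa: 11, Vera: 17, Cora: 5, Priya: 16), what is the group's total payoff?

86.70 hours

Total contributed: 11 + 17 + 5 + 16 = 49; total kept: 4 × 18 − 49 = 23.
The shared-notes effort pays out 1.3 × 49 = 63.70 in aggregate.
Group total = 23 + 63.70 = 86.70.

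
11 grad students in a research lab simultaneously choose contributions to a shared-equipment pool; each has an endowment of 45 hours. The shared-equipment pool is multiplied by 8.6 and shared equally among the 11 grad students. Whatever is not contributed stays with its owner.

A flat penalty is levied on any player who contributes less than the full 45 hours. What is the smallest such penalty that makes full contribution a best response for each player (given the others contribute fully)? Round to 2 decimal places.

Given the others contribute fully, the best deviation is to contribute 0 (any partial contribution still incurs the fine and gives up units whose private return 0.7818 is below 1).
Deviating from 45 to 0 saves 45 hours but forfeits the deviator's share of the drop in the shared-equipment pool: 8.6/11 × 45 = 35.18.
So the deviation gain is 45 − 35.18 = 9.82, and the fine must be at least 9.82 hours to wipe it out.

9.82 hours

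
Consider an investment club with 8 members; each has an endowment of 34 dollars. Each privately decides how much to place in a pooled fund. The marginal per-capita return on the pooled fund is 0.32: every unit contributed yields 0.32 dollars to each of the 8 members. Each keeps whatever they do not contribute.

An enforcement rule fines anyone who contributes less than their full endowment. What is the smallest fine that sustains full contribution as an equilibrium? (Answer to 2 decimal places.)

23.12 dollars

Given the others contribute fully, the best deviation is to contribute 0 (any partial contribution still incurs the fine and gives up units whose private return 0.32 is below 1).
Deviating from 34 to 0 saves 34 dollars but forfeits the deviator's share of the drop in the pooled fund: 0.32 × 34 = 10.88.
So the deviation gain is 34 − 10.88 = 23.12, and the fine must be at least 23.12 dollars to wipe it out.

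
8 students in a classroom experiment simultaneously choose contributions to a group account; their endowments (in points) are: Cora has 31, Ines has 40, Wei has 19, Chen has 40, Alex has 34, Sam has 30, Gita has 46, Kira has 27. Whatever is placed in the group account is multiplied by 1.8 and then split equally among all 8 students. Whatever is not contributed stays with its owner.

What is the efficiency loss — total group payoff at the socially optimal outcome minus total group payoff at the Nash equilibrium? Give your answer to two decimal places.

213.60 points

The private return per contributed unit is 1.8/8 = 0.2250 < 1 for every player regardless of endowment, so the Nash equilibrium is zero contribution and the group total is Σ E_j = 31 + 40 + 19 + 40 + 34 + 30 + 46 + 27 = 267.
Each contributed unit returns 1.800 to the group, so the social optimum is full contribution by everyone: group total = 1.800 × 267 = 480.60.
Efficiency loss = (1.800 − 1) × 267 = 213.60.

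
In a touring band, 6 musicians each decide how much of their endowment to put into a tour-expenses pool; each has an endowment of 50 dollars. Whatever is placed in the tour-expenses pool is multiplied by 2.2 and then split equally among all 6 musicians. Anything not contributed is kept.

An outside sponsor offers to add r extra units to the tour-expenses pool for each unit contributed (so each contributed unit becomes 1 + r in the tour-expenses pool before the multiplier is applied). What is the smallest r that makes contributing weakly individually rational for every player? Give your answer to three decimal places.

1.727

With matching at rate r, one contributed unit becomes (1 + r) in the tour-expenses pool and returns 2.2 × (1 + r) / 6 to the contributor.
Setting this equal to 1: 1 + r = 6/2.2 = 2.7273.
So the minimum matching rate is r = 2.7273 − 1 = 1.727.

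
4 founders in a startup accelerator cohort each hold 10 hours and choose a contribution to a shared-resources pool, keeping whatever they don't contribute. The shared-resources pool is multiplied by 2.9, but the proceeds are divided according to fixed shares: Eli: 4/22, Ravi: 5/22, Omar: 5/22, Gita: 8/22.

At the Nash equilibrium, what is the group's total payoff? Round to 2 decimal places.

59.00 hours

A player with share s gets back 2.9·s per unit contributed, so full contribution is dominant for anyone with s > 1/2.9 = 0.3448 and zero contribution is dominant for anyone below.
The only share above 0.3448 is Gita's 8/22, contributing 10; the remaining 3 contribute 0. Total contributed: 10.
The shared-resources pool pays out 2.9 × 10 = 29.00 in total (split across the unequal shares, but the aggregate is all that matters for the group sum).
The 3 free-riders keep 10 each, adding 30. Group total = 30 + 29.00 = 59.00.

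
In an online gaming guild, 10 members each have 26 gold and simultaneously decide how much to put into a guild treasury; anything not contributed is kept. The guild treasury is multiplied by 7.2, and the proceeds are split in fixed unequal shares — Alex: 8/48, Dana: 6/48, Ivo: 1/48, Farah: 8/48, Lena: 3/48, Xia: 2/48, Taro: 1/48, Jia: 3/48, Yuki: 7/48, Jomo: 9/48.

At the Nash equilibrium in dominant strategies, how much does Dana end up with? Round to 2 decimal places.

A player with share s gets back 7.2·s per unit contributed, so full contribution is dominant for anyone with s > 1/7.2 = 0.1389 and zero contribution is dominant for anyone below.
Alex, Farah, Yuki and Jomo clear that bar, contributing 26 each; the remaining 6 contribute 0. Total contributed: 104.
Dana keeps 26 and receives 7.2 × 104 × 6/48 = 93.60 from the guild treasury, for a payoff of 119.60.

119.60 gold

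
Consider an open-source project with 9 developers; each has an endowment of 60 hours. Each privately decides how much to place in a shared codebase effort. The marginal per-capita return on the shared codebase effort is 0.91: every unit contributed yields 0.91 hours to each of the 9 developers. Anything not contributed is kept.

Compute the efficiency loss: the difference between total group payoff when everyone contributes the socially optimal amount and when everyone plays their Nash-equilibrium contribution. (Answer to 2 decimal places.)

3882.60 hours

The private return per contributed unit is 0.91 < 1, so contributing 0 is dominant for every player. At the Nash equilibrium everyone keeps their 60, and the group total is 9 × 60 = 540.
Each contributed unit returns 8.190 to the group as a whole (0.91 to each of 9 players), which exceeds 1, so the social optimum is full contribution: group total = 8.190 × 540 = 4422.60.
Efficiency loss = 4422.60 − 540 = 3882.60.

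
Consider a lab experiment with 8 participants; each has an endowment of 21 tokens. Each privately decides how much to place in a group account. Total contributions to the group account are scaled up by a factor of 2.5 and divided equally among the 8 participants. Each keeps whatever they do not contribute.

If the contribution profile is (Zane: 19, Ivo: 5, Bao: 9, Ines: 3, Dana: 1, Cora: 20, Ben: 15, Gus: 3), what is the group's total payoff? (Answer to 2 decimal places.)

280.50 tokens

Total contributed: 19 + 5 + 9 + 3 + 1 + 20 + 15 + 3 = 75; total kept: 8 × 21 − 75 = 93.
The group account pays out 2.5 × 75 = 187.50 in aggregate.
Group total = 93 + 187.50 = 280.50.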